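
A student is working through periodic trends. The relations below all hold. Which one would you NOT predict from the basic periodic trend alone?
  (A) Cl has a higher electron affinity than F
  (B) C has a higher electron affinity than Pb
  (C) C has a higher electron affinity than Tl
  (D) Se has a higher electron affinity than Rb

The general trend: electron affinity increases across a period and decreases down a group.
(A) Cl (period 3, group 17) vs F (period 2, group 17): the stated order contradicts the simple trend.
(B) C (period 2, group 14) vs Pb (period 6, group 14): the stated order agrees with the simple trend.
(C) C (period 2, group 14) vs Tl (period 6, group 13): the stated order agrees with the simple trend.
(D) Se (period 4, group 16) vs Rb (period 5, group 1): the stated order agrees with the simple trend.
The exception is (A): F's small 2p subshell makes the incoming electron feel strong e⁻–e⁻ repulsion, so Cl actually releases more energy on gaining an electron.

(A)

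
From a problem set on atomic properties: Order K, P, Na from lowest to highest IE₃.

Consider each +2 ion: K²⁺ is already 1 electron into the core; P²⁺ still has 3 valence electrons; Na²⁺ is already 1 electron into the core.
Breaking into a closed-shell core is much more expensive than removing a leftover valence electron — K and Na have the largest IE_3 here.
Tabulated IE_3 (kJ/mol): K 4420, P 2914, Na 6910.
Hence IE_3: P < K < Na.

P < K < Na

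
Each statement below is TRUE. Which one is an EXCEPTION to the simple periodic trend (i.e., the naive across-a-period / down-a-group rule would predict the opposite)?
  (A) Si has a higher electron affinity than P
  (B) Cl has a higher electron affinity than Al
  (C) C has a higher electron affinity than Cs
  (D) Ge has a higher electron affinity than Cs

The general trend: electron affinity increases across a period and decreases down a group.
(A) Si (period 3, group 14) vs P (period 3, group 15): the stated order contradicts the simple trend.
(B) Cl (period 3, group 17) vs Al (period 3, group 13): the stated order agrees with the simple trend.
(C) C (period 2, group 14) vs Cs (period 6, group 1): the stated order agrees with the simple trend.
(D) Ge (period 4, group 14) vs Cs (period 6, group 1): the stated order agrees with the simple trend.
The exception is (A): adding an electron to P's half-filled 3p³ is unfavourable, so Si (3p²) has the more exothermic EA.

(A)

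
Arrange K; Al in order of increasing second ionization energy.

Al, K

After 1 electron has been removed, what remains? K⁺ is the bare [Ar] core; Al⁺ still has 2 valence electrons.
Breaking into a closed-shell core is much more expensive than removing a leftover valence electron — K has the largest IE_2 here.
The numbers (kJ/mol): K 3052, Al 1817.
Putting it together, IE_2: Al < K.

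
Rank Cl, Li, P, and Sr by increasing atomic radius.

Cl < P < Li < Sr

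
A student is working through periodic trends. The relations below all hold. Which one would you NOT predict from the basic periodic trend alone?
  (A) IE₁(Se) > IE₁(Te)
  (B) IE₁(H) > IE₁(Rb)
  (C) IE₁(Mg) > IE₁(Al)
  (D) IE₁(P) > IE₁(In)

The general trend: IE₁ increases across a period and decreases down a group.
(A) Se (period 4, group 16) vs Te (period 5, group 16): the stated order agrees with the simple trend.
(B) H (period 1, group 1) vs Rb (period 5, group 1): the stated order agrees with the simple trend.
(C) Mg (period 3, group 2) vs Al (period 3, group 13): the stated order contradicts the simple trend.
(D) P (period 3, group 15) vs In (period 5, group 13): the stated order agrees with the simple trend.
The exception is (C): Al's single 3p electron is easier to remove than one from Mg's filled 3s².

(C)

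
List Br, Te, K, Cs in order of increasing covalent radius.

K is in period 4, group 1; Br is in period 4, group 17; Te is in period 5, group 16; Cs is in period 6, group 1.
Moving right in a period, electrons are added to the same shell under a stronger nuclear pull, so atoms get smaller; moving down, a new shell is opened and atoms get larger.
Here both period and group differ, so the two effects have to be weighed against each other.
Te > Br: both effects reinforce here, so Te is clearly the larger of the two.
K > Te: period and group pull opposite ways; the across-period shift dominates (196 vs 136 pm).
Cs > K: Cs sits below K in group 1, so the down-group effect alone puts Cs larger.
For reference (pm): K 196, Br 114, Te 136, Cs 232.
So from smallest to largest: Br < Te < K < Cs.

Br < Te < K < Cs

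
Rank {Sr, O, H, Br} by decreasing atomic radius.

Across a period the added protons contract the valence shell; down a group each new principal shell makes the atom larger.
These span different periods and groups, so the two trends combine.
O > H: period and group pull opposite ways; the down-group shift dominates (63 vs 32 pm).
Br > O: period and group pull opposite ways; the down-group shift dominates (114 vs 63 pm).
Sr > Br: both effects reinforce here, so Sr is clearly the larger of the two.
Tabulated atomic radius (pm): H 32, O 63, Br 114, Sr 185.
So from largest to smallest: Sr > Br > O > H.

Sr, Br, O, H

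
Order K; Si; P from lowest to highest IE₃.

The third ionization energy removes an electron from the +2 ion. For each element: K²⁺ is already 1 electron into the core; Si²⁺ still has 2 valence electrons; P²⁺ still has 3 valence electrons.
Core electrons are held far more tightly than valence electrons, so K tops the IE_3 order.
Valence configurations: Si²⁺ [Ne]3s², P²⁺ [Ne]3s²3p¹.
P²⁺ loses a lone 3p electron whereas Si²⁺ must break into a filled 3s² pair, so IE_3(Si) > IE_3(P) even though P has the higher nuclear charge.
Approximate IE_3 values (kJ/mol): K 4420, Si 3232, P 2914.
Overall IE_3 order: P < Si < K.

P < Si < K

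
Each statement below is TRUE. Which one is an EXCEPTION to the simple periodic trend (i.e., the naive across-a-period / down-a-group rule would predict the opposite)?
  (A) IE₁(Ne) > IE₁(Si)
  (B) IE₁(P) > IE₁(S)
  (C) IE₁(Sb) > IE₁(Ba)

(B)

The general trend: first ionization energy increases across a period and decreases down a group.
(A) Ne (period 2, group 18) vs Si (period 3, group 14): the stated order agrees with the simple trend.
(B) P (period 3, group 15) vs S (period 3, group 16): the stated order contradicts the simple trend.
(C) Sb (period 5, group 15) vs Ba (period 6, group 2): the stated order agrees with the simple trend.
The exception is (B): S (3p⁴) ionizes more easily than half-filled P (3p³) because the paired 3p electron in S is pushed out by e⁻–e⁻ repulsion.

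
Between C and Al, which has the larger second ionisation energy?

C

IE_2 is the cost of taking one more electron from the +1 cation: C⁺ still has 3 valence electrons; Al⁺ still has 2 valence electrons.
All are still removing valence electrons, so compare the +1 ions as you would atoms: IE_2 generally rises across a period (higher Z_eff) and falls down a group (larger shell), subject to the usual subshell exceptions.
Valence configurations: C⁺ [He]2s²2p¹, Al⁺ [Ne]3s².
Approximate IE_2 values (kJ/mol): C 2353, Al 1817.
Putting it together, IE_2: Al < C.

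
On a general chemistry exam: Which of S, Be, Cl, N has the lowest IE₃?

After 2 electrons have been removed, what remains? S²⁺ still has 4 valence electrons; Be²⁺ is the bare [He] core; Cl²⁺ still has 5 valence electrons; N²⁺ still has 3 valence electrons.
Core electrons are held far more tightly than valence electrons, so Be tops the IE_3 order.
Valence configurations: S²⁺ [Ne]3s²3p², Cl²⁺ [Ne]3s²3p³, N²⁺ [He]2s²2p¹.
Tabulated IE_3 (kJ/mol): S 3357, Be 14849, Cl 3822, N 4578.
Overall IE_3 order: S < Cl < N < Be.

S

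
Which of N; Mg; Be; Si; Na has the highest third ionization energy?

Be

The third ionization energy removes an electron from the +2 ion. For each element: N²⁺ still has 3 valence electrons; Mg²⁺ is the bare [Ne] core; Be²⁺ is the bare [He] core; Si²⁺ still has 2 valence electrons; Na²⁺ is already 1 electron into the core.
Pulling an electron out of a noble-gas core costs far more than removing a remaining valence electron, so Na, Mg and Be sit at the high end of IE_3.
Valence configurations: N²⁺ [He]2s²2p¹, Si²⁺ [Ne]3s².
Approximate IE_3 values (kJ/mol): N 4578, Mg 7733, Be 14849, Si 3232, Na 6910.
Overall IE_3 order: Si < N < Na < Mg < Be.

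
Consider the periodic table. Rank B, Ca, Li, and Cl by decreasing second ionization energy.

Li > B > Cl > Ca

After 1 electron has been removed, what remains? B⁺ still has 2 valence electrons; Ca⁺ still has 1 valence electron; Li⁺ is the bare [He] core; Cl⁺ still has 6 valence electrons.
Breaking into a closed-shell core is much more expensive than removing a leftover valence electron — Li has the largest IE_2 here.
Valence configurations: B⁺ [He]2s², Ca⁺ [Ar]4s¹, Cl⁺ [Ne]3s²3p⁴.
Approximate IE_2 values (kJ/mol): B 2427, Ca 1145, Li 7298, Cl 2298.
Overall IE_2 order: Ca < Cl < B < Li.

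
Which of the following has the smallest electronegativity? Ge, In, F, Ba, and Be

Ba

Be is in period 2, group 2; F is in period 2, group 17; Ge is in period 4, group 14; In is in period 5, group 13; Ba is in period 6, group 2.
EN rises left→right (higher Z_eff, smaller atoms) and falls top→bottom (larger, more shielded atoms).
Neither a single period nor a single group — weigh both effects.
Be > Ba: Be sits above Ba in group 2, so the down-group effect alone puts Be higher.
In > Be: the two effects oppose for this pair; the across-period effect wins (1.78 vs 1.57).
Ge > In: relative to In, both the across-period and down-group shifts push Ge's electronegativity up.
F > Ge: both effects reinforce here, so F is clearly the higher of the two.
For reference (Pauling): Be 1.57, F 3.98, Ge 2.01, In 1.78, Ba 0.89.
The smallest electronegativity among these belongs to Ba.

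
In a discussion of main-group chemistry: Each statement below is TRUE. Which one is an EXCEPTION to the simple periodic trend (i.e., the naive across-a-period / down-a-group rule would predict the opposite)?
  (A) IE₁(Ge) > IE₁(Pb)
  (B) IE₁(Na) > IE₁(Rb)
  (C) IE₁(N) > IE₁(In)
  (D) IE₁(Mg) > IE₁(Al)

The general trend: first ionization energy increases across a period and decreases down a group.
(A) Ge (period 4, group 14) vs Pb (period 6, group 14): the stated order agrees with the simple trend.
(B) Na (period 3, group 1) vs Rb (period 5, group 1): the stated order agrees with the simple trend.
(C) N (period 2, group 15) vs In (period 5, group 13): the stated order agrees with the simple trend.
(D) Mg (period 3, group 2) vs Al (period 3, group 13): the stated order contradicts the simple trend.
The exception is (D): Al's single 3p electron is easier to remove than one from Mg's filled 3s².

(D)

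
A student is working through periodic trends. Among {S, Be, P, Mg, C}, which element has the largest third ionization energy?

Consider each +2 ion: S²⁺ still has 4 valence electrons; Be²⁺ is the bare [He] core; P²⁺ still has 3 valence electrons; Mg²⁺ is the bare [Ne] core; C²⁺ still has 2 valence electrons.
Pulling an electron out of a noble-gas core costs far more than removing a remaining valence electron, so Mg and Be sit at the high end of IE_3.
Valence configurations: S²⁺ [Ne]3s²3p², P²⁺ [Ne]3s²3p¹, C²⁺ [He]2s².
Approximate IE_3 values (kJ/mol): S 3357, Be 14849, P 2914, Mg 7733, C 4620.
Hence IE_3: P < S < C < Mg < Be.

Be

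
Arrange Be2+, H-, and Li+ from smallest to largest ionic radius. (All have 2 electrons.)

Be2+ < Li+ < H-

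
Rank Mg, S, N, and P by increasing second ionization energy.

Mg, P, S, N

After 1 electron has been removed, what remains? Mg⁺ still has 1 valence electron; S⁺ still has 5 valence electrons; N⁺ still has 4 valence electrons; P⁺ still has 4 valence electrons.
All are still removing valence electrons, so compare the +1 ions as you would atoms: IE_2 generally rises across a period (higher Z_eff) and falls down a group (larger shell), subject to the usual subshell exceptions.
Valence configurations: Mg⁺ [Ne]3s¹, S⁺ [Ne]3s²3p³, N⁺ [He]2s²2p², P⁺ [Ne]3s²3p².
The numbers (kJ/mol): Mg 1451, S 2252, N 2856, P 1907.
Overall IE_2 order: Mg < P < S < N.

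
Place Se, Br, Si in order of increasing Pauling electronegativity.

Si is in period 3, group 14; Se is in period 4, group 16; Br is in period 4, group 17.
Smaller atoms with higher effective nuclear charge are more electronegative.
These span different periods and groups, so the two trends combine.
Se > Si: period and group pull opposite ways; the across-period shift dominates (2.55 vs 1.90).
Br > Se: both are in period 4; the period trend gives Br the larger value.
Tabulated electronegativity (Pauling): Si 1.90, Se 2.55, Br 2.96.
So from lowest to highest: Si < Se < Br.

Si, Se, Br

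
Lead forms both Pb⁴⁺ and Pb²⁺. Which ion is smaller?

Pb⁴⁺

Both ions have Z = 82 protons, but Pb⁴⁺ has lost more electrons, so its remaining electrons feel a larger effective nuclear charge per electron and are pulled in more tightly.
Higher positive charge → smaller ion, so Pb²⁺ > Pb⁴⁺.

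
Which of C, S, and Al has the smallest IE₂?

Al

IE_2 is the cost of taking one more electron from the +1 cation: C⁺ still has 3 valence electrons; S⁺ still has 5 valence electrons; Al⁺ still has 2 valence electrons.
All are still removing valence electrons, so compare the +1 ions as you would atoms: IE_2 generally rises across a period (higher Z_eff) and falls down a group (larger shell), subject to the usual subshell exceptions.
Valence configurations: C⁺ [He]2s²2p¹, S⁺ [Ne]3s²3p³, Al⁺ [Ne]3s².
The numbers (kJ/mol): C 2353, S 2252, Al 1817.
Overall IE_2 order: Al < S < C.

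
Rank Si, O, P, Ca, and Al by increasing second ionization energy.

Ca < Si < Al < P < O

The second ionization energy removes an electron from the +1 ion. For each element: Si⁺ still has 3 valence electrons; O⁺ still has 5 valence electrons; P⁺ still has 4 valence electrons; Ca⁺ still has 1 valence electron; Al⁺ still has 2 valence electrons.
All are still removing valence electrons, so compare the +1 ions as you would atoms: IE_2 generally rises across a period (higher Z_eff) and falls down a group (larger shell), subject to the usual subshell exceptions.
Valence configurations: Si⁺ [Ne]3s²3p¹, O⁺ [He]2s²2p³, P⁺ [Ne]3s²3p², Ca⁺ [Ar]4s¹, Al⁺ [Ne]3s².
Si⁺ loses a lone 3p electron whereas Al⁺ must break into a filled 3s² pair, so IE_2(Al) > IE_2(Si) even though Si has the higher nuclear charge.
Tabulated IE_2 (kJ/mol): Si 1577, O 3388, P 1907, Ca 1145, Al 1817.
Putting it together, IE_2: Ca < Si < Al < P < O.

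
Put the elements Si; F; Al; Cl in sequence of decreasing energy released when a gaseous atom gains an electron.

F is in period 2, group 17; Al is in period 3, group 13; Si is in period 3, group 14; Cl is in period 3, group 17.
Adding an electron releases more energy for atoms nearer the top right (short of the noble gases).
Neither a single period nor a single group — weigh both effects.
Si > Al: Si lies to the right of Al in period 3, so the across-period effect alone puts Si higher.
F > Si: relative to Si, both the across-period and down-group shifts push F's electron affinity up.
Cl > F: this pair runs against the simple trend — see the exception note.
Note the exception: Cl has a higher electron affinity than F, contrary to the simple trend — F's small 2p subshell makes the incoming electron feel strong e⁻–e⁻ repulsion, so Cl actually releases more energy on gaining an electron.
For reference (kJ/mol): F 328, Al 42, Si 134, Cl 349.
So from highest to lowest: Cl > F > Si > Al.

Cl > F > Si > Al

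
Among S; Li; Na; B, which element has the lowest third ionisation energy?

S

IE_3 is the cost of taking one more electron from the +2 cation: S²⁺ still has 4 valence electrons; Li²⁺ is already 1 electron into the core; Na²⁺ is already 1 electron into the core; B²⁺ still has 1 valence electron.
Core electrons are held far more tightly than valence electrons, so Na and Li top the IE_3 order.
Valence configurations: S²⁺ [Ne]3s²3p², B²⁺ [He]2s¹.
Approximate IE_3 values (kJ/mol): S 3357, Li 11815, Na 6910, B 3660.
Overall IE_3 order: S < B < Na < Li.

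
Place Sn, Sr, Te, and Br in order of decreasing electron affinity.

Br > Te > Sn > Sr

Br is in period 4, group 17; Sr is in period 5, group 2; Sn is in period 5, group 14; Te is in period 5, group 16.
Electron affinity generally becomes more exothermic across a period toward the halogens and less exothermic down a group.
Neither a single period nor a single group — weigh both effects.
Sn > Sr: both are in period 5; the period trend gives Sn the larger value.
Te > Sn: Te lies to the right of Sn in period 5, so the across-period effect alone puts Te higher.
Br > Te: relative to Te, both the across-period and down-group shifts push Br's electron affinity up.
Tabulated electron affinity (kJ/mol): Br 325, Sr 5, Sn 107, Te 190.
So from highest to lowest: Br > Te > Sn > Sr.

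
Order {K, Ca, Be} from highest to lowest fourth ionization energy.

IE_4 is the cost of taking one more electron from the +3 cation: K³⁺ is already 2 electrons into the core; Ca³⁺ is already 1 electron into the core; Be³⁺ is already 1 electron into the core.
All of these are removing an electron from a noble-gas core or deeper; the smaller core (lower principal quantum number) is held far more tightly, and within a period the higher nuclear charge binds the same core more tightly.
Tabulated IE_4 (kJ/mol): K 5877, Ca 6491, Be 21007.
Putting it together, IE_4: K < Ca < Be.

Be > Ca > K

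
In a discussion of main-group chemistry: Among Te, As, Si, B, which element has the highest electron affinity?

B is in period 2, group 13; Si is in period 3, group 14; As is in period 4, group 15; Te is in period 5, group 16.
Atoms with high Z_eff and room in the valence shell (especially the halogens) have the most exothermic electron affinities.
These sit on a diagonal, where the across-period and down-group effects partly cancel.
As > B: period and group pull opposite ways; the across-period shift dominates (78 vs 27 kJ/mol).
Si > As: the two effects oppose for this pair; the down-group effect wins (134 vs 78 kJ/mol).
Te > Si: period and group pull opposite ways; the across-period shift dominates (190 vs 134 kJ/mol).
Tabulated electron affinity (kJ/mol): B 27, Si 134, As 78, Te 190.
The highest electron affinity among these belongs to Te.

Te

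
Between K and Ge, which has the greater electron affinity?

Ge

K is in period 4, group 1; Ge is in period 4, group 14.
Adding an electron releases more energy for atoms nearer the top right (short of the noble gases).
All lie in period 4, so electron affinity increases left to right.
So Ge has the greater electron affinity (Ge > K).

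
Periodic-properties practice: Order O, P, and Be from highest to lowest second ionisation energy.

O, P, Be

IE_2 is the cost of taking one more electron from the +1 cation: O⁺ still has 5 valence electrons; P⁺ still has 4 valence electrons; Be⁺ still has 1 valence electron.
All are still removing valence electrons, so compare the +1 ions as you would atoms: IE_2 generally rises across a period (higher Z_eff) and falls down a group (larger shell), subject to the usual subshell exceptions.
Valence configurations: O⁺ [He]2s²2p³, P⁺ [Ne]3s²3p², Be⁺ [He]2s¹.
Approximate IE_2 values (kJ/mol): O 3388, P 1907, Be 1757.
Hence IE_2: Be < P < O.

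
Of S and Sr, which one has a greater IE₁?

S is in period 3, group 16; Sr is in period 5, group 2.
First ionization energy rises across a period (greater Z_eff holds electrons more tightly) and falls down a group (valence electrons are farther from the nucleus).
These span different periods and groups, so the two trends combine.
S > Sr: both effects reinforce here, so S is clearly the higher of the two.
Approximate values (kJ/mol): S 1000, Sr 550.
So S has the greater IE₁ (S > Sr).

S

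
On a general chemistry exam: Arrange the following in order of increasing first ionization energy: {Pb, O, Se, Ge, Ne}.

Pb < Ge < Se < O < Ne

First ionization energy rises across a period (greater Z_eff holds electrons more tightly) and falls down a group (valence electrons are farther from the nucleus).
These span different periods and groups, so the two trends combine.
Ge > Pb: Ge sits above Pb in group 14, so the down-group effect alone puts Ge higher.
Se > Ge: both are in period 4; the period trend gives Se the larger value.
O > Se: they share group 16; the group trend gives O the larger value.
Ne > O: Ne lies to the right of O in period 2, so the across-period effect alone puts Ne higher.
Tabulated first ionization energy (kJ/mol): O 1314, Ne 2081, Ge 762, Se 941, Pb 716.
So from lowest to highest: Pb < Ge < Se < O < Ne.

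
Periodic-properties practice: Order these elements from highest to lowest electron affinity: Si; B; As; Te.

Te > Si > As > B

B is in period 2, group 13; Si is in period 3, group 14; As is in period 4, group 15; Te is in period 5, group 16.
Electron affinity generally becomes more exothermic across a period toward the halogens and less exothermic down a group.
A diagonal step moves right (one effect) and down (the opposite effect) at once.
As > B: period and group pull opposite ways; the across-period shift dominates (78 vs 27 kJ/mol).
Si > As: the two effects oppose for this pair; the down-group effect wins (134 vs 78 kJ/mol).
Te > Si: period and group pull opposite ways; the across-period shift dominates (190 vs 134 kJ/mol).
Approximate values (kJ/mol): B 27, Si 134, As 78, Te 190.
So from highest to lowest: Te > Si > As > B.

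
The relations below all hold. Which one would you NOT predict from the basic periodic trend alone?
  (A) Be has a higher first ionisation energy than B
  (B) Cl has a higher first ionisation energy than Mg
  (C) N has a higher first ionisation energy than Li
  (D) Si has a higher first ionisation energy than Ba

The general trend: first ionisation energy increases across a period and decreases down a group.
(A) Be (period 2, group 2) vs B (period 2, group 13): the stated order contradicts the simple trend.
(B) Cl (period 3, group 17) vs Mg (period 3, group 2): the stated order agrees with the simple trend.
(C) N (period 2, group 15) vs Li (period 2, group 1): the stated order agrees with the simple trend.
(D) Si (period 3, group 14) vs Ba (period 6, group 2): the stated order agrees with the simple trend.
The exception is (A): removing B's lone 2p electron is easier than breaking Be's filled 2s².

(A)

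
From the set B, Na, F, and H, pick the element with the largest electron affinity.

H is in period 1, group 1; B is in period 2, group 13; F is in period 2, group 17; Na is in period 3, group 1.
Electron affinity generally becomes more exothermic across a period toward the halogens and less exothermic down a group.
These span different periods and groups, so the two trends combine.
Na > B: this pair runs against the simple trend — see the exception note.
H > Na: H sits above Na in group 1, so the down-group effect alone puts H higher.
F > H: period and group pull opposite ways; the across-period shift dominates (328 vs 73 kJ/mol).
Note the exception: Na has a higher electron affinity than B, contrary to the simple trend — B's ns²np¹ configuration gives only a small electron affinity — the sparsely filled np subshell binds an added electron weakly.
For reference (kJ/mol): H 73, B 27, F 328, Na 53.
The largest electron affinity among these belongs to F.

F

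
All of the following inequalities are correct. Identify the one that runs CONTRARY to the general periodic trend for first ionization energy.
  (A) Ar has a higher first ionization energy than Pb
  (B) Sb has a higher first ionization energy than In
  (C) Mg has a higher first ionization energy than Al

(C)

The general trend: first ionization energy increases across a period and decreases down a group.
(A) Ar (period 3, group 18) vs Pb (period 6, group 14): the stated order agrees with the simple trend.
(B) Sb (period 5, group 15) vs In (period 5, group 13): the stated order agrees with the simple trend.
(C) Mg (period 3, group 2) vs Al (period 3, group 13): the stated order contradicts the simple trend.
The exception is (C): Al's single 3p electron is easier to remove than one from Mg's filled 3s².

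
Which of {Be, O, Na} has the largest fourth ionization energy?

Be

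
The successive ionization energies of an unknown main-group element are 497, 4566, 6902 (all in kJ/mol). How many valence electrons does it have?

1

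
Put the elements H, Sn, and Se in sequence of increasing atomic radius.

H is in period 1, group 1; Se is in period 4, group 16; Sn is in period 5, group 14.
Moving right in a period, electrons are added to the same shell under a stronger nuclear pull, so atoms get smaller; moving down, a new shell is opened and atoms get larger.
Here both period and group differ, so the two effects have to be weighed against each other.
Se > H: the two effects oppose for this pair; the down-group effect wins (116 vs 32 pm).
Sn > Se: both effects reinforce here, so Sn is clearly the larger of the two.
For reference (pm): H 32, Se 116, Sn 140.
So from smallest to largest: H < Se < Sn.

H, Se, Sn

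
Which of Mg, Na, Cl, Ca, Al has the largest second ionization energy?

The second ionization energy removes an electron from the +1 ion. For each element: Mg⁺ still has 1 valence electron; Na⁺ is the bare [Ne] core; Cl⁺ still has 6 valence electrons; Ca⁺ still has 1 valence electron; Al⁺ still has 2 valence electrons.
Breaking into a closed-shell core is much more expensive than removing a leftover valence electron — Na has the largest IE_2 here.
Valence configurations: Mg⁺ [Ne]3s¹, Cl⁺ [Ne]3s²3p⁴, Ca⁺ [Ar]4s¹, Al⁺ [Ne]3s².
Approximate IE_2 values (kJ/mol): Mg 1451, Na 4562, Cl 2298, Ca 1145, Al 1817.
Overall IE_2 order: Ca < Mg < Al < Cl < Na.

Na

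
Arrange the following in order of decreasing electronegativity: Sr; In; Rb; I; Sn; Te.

EN rises left→right (higher Z_eff, smaller atoms) and falls top→bottom (larger, more shielded atoms).
All lie in period 5, so electronegativity increases left to right.
So from highest to lowest: I > Te > Sn > In > Sr > Rb.

I > Te > Sn > In > Sr > Rb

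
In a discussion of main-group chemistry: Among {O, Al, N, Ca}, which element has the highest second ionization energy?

O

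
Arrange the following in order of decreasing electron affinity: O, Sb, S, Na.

S, O, Sb, Na

EA tends to increase across a period and decrease down a group, though the pattern is less regular than for IE or radius.
Here both period and group differ, so the two effects have to be weighed against each other.
Sb > Na: period and group pull opposite ways; the across-period shift dominates (103 vs 53 kJ/mol).
O > Sb: relative to Sb, both the across-period and down-group shifts push O's electron affinity up.
S > O: this pair runs against the simple trend — see the exception note.
Note the exception: S has a higher electron affinity than O, contrary to the simple trend — the compact 2p subshell of O repels the added electron more than S's larger 3p does.
For reference (kJ/mol): O 141, Na 53, S 200, Sb 103.
So from highest to lowest: S > O > Sb > Na.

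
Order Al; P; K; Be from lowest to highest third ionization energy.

Al, P, K, Be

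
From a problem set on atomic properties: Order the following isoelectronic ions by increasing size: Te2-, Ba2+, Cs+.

All of these have 54 electrons, so size is governed by nuclear charge alone: the more protons, the stronger the pull on the same electron cloud, and the smaller the ion.
Nuclear charges: Ba2+ (Z=56), Cs+ (Z=55), Te2- (Z=52).
Smallest to largest: Ba2+ < Cs+ < Te2-.

Ba2+ < Cs+ < Te2-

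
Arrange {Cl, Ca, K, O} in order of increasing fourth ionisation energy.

Cl < K < Ca < O

IE_4 is the cost of taking one more electron from the +3 cation: Cl³⁺ still has 4 valence electrons; Ca³⁺ is already 1 electron into the core; K³⁺ is already 2 electrons into the core; O³⁺ still has 3 valence electrons.
Usually core removal costs more than valence removal, but here the competition is close: a tightly held n=2 valence electron can cost more to remove than an n=3 core electron, so the actual values have to decide it.
Valence configurations: Cl³⁺ [Ne]3s²3p², O³⁺ [He]2s²2p¹.
Approximate IE_4 values (kJ/mol): Cl 5159, Ca 6491, K 5877, O 7469.
So the fourth ionization energies run Cl < K < Ca < O.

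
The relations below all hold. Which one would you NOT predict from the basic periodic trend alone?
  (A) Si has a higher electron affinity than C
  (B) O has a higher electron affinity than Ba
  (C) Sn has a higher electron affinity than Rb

(A)

The general trend: electron affinity increases across a period and decreases down a group.
(A) Si (period 3, group 14) vs C (period 2, group 14): the stated order contradicts the simple trend.
(B) O (period 2, group 16) vs Ba (period 6, group 2): the stated order agrees with the simple trend.
(C) Sn (period 5, group 14) vs Rb (period 5, group 1): the stated order agrees with the simple trend.
The exception is (A): Si's larger, more diffuse 3p orbitals accept an added electron slightly more readily than C's compact 2p.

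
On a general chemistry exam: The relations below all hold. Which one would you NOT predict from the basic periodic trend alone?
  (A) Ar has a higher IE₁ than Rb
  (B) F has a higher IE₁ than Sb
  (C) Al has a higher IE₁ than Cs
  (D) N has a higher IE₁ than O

(D)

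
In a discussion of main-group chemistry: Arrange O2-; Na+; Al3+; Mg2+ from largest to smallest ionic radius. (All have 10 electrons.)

O2- > Na+ > Mg2+ > Al3+

All of these have 10 electrons, so size is governed by nuclear charge alone: the more protons, the stronger the pull on the same electron cloud, and the smaller the ion.
Nuclear charges: Al3+ (Z=13), Mg2+ (Z=12), Na+ (Z=11), O2- (Z=8).
Largest to smallest: O2- > Na+ > Mg2+ > Al3+.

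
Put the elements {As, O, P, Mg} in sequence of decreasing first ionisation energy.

Across a period the outer electron is held more tightly (higher IE₁); down a group it sits in a higher shell, more shielded, and comes off more easily.
These span different periods and groups, so the two trends combine.
As > Mg: the two effects oppose for this pair; the across-period effect wins (947 vs 738 kJ/mol).
P > As: they share group 15; the group trend gives P the larger value.
O > P: both effects reinforce here, so O is clearly the higher of the two.
Approximate values (kJ/mol): O 1314, Mg 738, P 1012, As 947.
So from highest to lowest: O > P > As > Mg.

O > P > As > Mg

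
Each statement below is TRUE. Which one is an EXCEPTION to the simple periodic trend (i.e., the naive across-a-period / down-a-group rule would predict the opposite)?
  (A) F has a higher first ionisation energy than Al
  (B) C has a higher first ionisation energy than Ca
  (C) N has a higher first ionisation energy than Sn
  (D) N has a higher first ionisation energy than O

(D)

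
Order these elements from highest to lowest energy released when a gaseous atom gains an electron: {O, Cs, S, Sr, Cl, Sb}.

Cl > S > O > Sb > Cs > Sr

O is in period 2, group 16; S is in period 3, group 16; Cl is in period 3, group 17; Sr is in period 5, group 2; Sb is in period 5, group 15; Cs is in period 6, group 1.
Atoms with high Z_eff and room in the valence shell (especially the halogens) have the most exothermic electron affinities.
These span different periods and groups, so the two trends combine.
Cs > Sr: this pair runs against the simple trend — see the exception note.
Sb > Cs: relative to Cs, both the across-period and down-group shifts push Sb's electron affinity up.
O > Sb: both effects reinforce here, so O is clearly the higher of the two.
S > O: this pair runs against the simple trend — see the exception note.
Cl > S: Cl lies to the right of S in period 3, so the across-period effect alone puts Cl higher.
Note the exception: Cs has a higher electron affinity than Sr, contrary to the simple trend — adding an electron to Sr (ns²) has to open a new, higher-energy np subshell, which is unfavourable.
Note the exception: S has a higher electron affinity than O, contrary to the simple trend — the compact 2p subshell of O repels the added electron more than S's larger 3p does.
For reference (kJ/mol): O 141, S 200, Cl 349, Sr 5, Sb 103, Cs 46.
So from highest to lowest: Cl > S > O > Sb > Cs > Sr.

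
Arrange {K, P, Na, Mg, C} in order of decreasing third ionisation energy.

Mg > Na > C > K > P

After 2 electrons have been removed, what remains? K²⁺ is already 1 electron into the core; P²⁺ still has 3 valence electrons; Na²⁺ is already 1 electron into the core; Mg²⁺ is the bare [Ne] core; C²⁺ still has 2 valence electrons.
Usually core removal costs more than valence removal, but here the competition is close: a tightly held n=2 valence electron can cost more to remove than an n=3 core electron, so the actual values have to decide it.
Valence configurations: P²⁺ [Ne]3s²3p¹, C²⁺ [He]2s².
Approximate IE_3 values (kJ/mol): K 4420, P 2914, Na 6910, Mg 7733, C 4620.
Putting it together, IE_3: P < K < C < Na < Mg.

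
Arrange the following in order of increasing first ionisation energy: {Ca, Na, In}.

Na < In < Ca

Removing the outermost electron gets harder across a period and easier down a group.
A diagonal step moves right (one effect) and down (the opposite effect) at once.
In > Na: period and group pull opposite ways; the across-period shift dominates (558 vs 496 kJ/mol).
Ca > In: period and group pull opposite ways; the down-group shift dominates (590 vs 558 kJ/mol).
For reference (kJ/mol): Na 496, Ca 590, In 558.
So from lowest to highest: Na < In < Ca.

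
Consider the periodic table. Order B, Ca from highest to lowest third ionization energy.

The third ionization energy removes an electron from the +2 ion. For each element: B²⁺ still has 1 valence electron; Ca²⁺ is the bare [Ar] core.
Pulling an electron out of a noble-gas core costs far more than removing a remaining valence electron, so Ca sits at the high end of IE_3.
The numbers (kJ/mol): B 3660, Ca 4912.
Overall IE_3 order: B < Ca.

Ca > B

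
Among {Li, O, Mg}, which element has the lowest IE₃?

O

IE_3 is the cost of taking one more electron from the +2 cation: Li²⁺ is already 1 electron into the core; O²⁺ still has 4 valence electrons; Mg²⁺ is the bare [Ne] core.
Pulling an electron out of a noble-gas core costs far more than removing a remaining valence electron, so Mg and Li sit at the high end of IE_3.
The numbers (kJ/mol): Li 11815, O 5300, Mg 7733.
Overall IE_3 order: O < Mg < Li.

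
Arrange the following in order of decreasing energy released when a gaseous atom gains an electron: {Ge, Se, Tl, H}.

Atoms with high Z_eff and room in the valence shell (especially the halogens) have the most exothermic electron affinities.
These span different periods and groups, so the two trends combine.
H > Tl: the two effects oppose for this pair; the down-group effect wins (73 vs 19 kJ/mol).
Ge > H: period and group pull opposite ways; the across-period shift dominates (119 vs 73 kJ/mol).
Se > Ge: both are in period 4; the period trend gives Se the larger value.
For reference (kJ/mol): H 73, Ge 119, Se 195, Tl 19.
So from highest to lowest: Se > Ge > H > Tl.

Se, Ge, H, Tl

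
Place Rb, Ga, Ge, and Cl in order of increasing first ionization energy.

Rb < Ga < Ge < Cl

Cl is in period 3, group 17; Ga is in period 4, group 13; Ge is in period 4, group 14; Rb is in period 5, group 1.
IE₁ increases left→right with effective nuclear charge and decreases top→bottom as the valence shell moves farther out.
Neither a single period nor a single group — weigh both effects.
Ga > Rb: both effects reinforce here, so Ga is clearly the higher of the two.
Ge > Ga: Ge lies to the right of Ga in period 4, so the across-period effect alone puts Ge higher.
Cl > Ge: both effects reinforce here, so Cl is clearly the higher of the two.
Approximate values (kJ/mol): Cl 1251, Ga 579, Ge 762, Rb 403.
So from lowest to highest: Rb < Ga < Ge < Cl.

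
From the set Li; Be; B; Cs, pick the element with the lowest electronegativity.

Cs

Li is in period 2, group 1; Be is in period 2, group 2; B is in period 2, group 13; Cs is in period 6, group 1.
Electronegativity increases across a period and decreases down a group, tracking effective nuclear charge and atomic size.
These span different periods and groups, so the two trends combine.
Li > Cs: they share group 1; the group trend gives Li the larger value.
Be > Li: Be lies to the right of Li in period 2, so the across-period effect alone puts Be higher.
B > Be: B lies to the right of Be in period 2, so the across-period effect alone puts B higher.
Tabulated electronegativity (Pauling): Li 0.98, Be 1.57, B 2.04, Cs 0.79.
The lowest electronegativity among these belongs to Cs.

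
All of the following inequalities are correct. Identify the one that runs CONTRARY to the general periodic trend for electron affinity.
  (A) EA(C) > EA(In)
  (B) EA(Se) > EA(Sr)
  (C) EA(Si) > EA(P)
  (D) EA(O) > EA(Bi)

(C)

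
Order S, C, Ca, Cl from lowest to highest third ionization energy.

The third ionization energy removes an electron from the +2 ion. For each element: S²⁺ still has 4 valence electrons; C²⁺ still has 2 valence electrons; Ca²⁺ is the bare [Ar] core; Cl²⁺ still has 5 valence electrons.
Pulling an electron out of a noble-gas core costs far more than removing a remaining valence electron, so Ca sits at the high end of IE_3.
Valence configurations: S²⁺ [Ne]3s²3p², C²⁺ [He]2s², Cl²⁺ [Ne]3s²3p³.
Approximate IE_3 values (kJ/mol): S 3357, C 4620, Ca 4912, Cl 3822.
Overall IE_3 order: S < Cl < C < Ca.

S < Cl < C < Ca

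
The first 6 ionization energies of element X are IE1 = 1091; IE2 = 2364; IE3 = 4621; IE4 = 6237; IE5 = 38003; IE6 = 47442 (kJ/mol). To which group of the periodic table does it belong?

Group 14

Look for the largest jump between consecutive ionization energies: IE5/IE4 ≈ 6.1, far larger than any earlier ratio.
That jump marks the point where a core electron is being removed. So the atom has 4 valence electrons.
A main-group element with 4 valence electrons is in group 14.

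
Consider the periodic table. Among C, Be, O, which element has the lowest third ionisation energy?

C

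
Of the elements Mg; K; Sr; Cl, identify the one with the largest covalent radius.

Radius decreases left→right (rising Z_eff, same n) and increases top→bottom (higher n).
These span different periods and groups, so the two trends combine.
Mg > Cl: both are in period 3; the period trend gives Mg the larger value.
Sr > Mg: they share group 2; the group trend gives Sr the larger value.
K > Sr: the two effects oppose for this pair; the across-period effect wins (196 vs 185 pm).
Approximate values (pm): Mg 139, Cl 99, K 196, Sr 185.
The largest covalent radius among these belongs to K.

K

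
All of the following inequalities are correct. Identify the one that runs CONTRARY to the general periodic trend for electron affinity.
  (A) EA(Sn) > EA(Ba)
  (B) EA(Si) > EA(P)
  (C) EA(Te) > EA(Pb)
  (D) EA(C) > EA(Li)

(B)

The general trend: electron affinity increases across a period and decreases down a group.
(A) Sn (period 5, group 14) vs Ba (period 6, group 2): the stated order agrees with the simple trend.
(B) Si (period 3, group 14) vs P (period 3, group 15): the stated order contradicts the simple trend.
(C) Te (period 5, group 16) vs Pb (period 6, group 14): the stated order agrees with the simple trend.
(D) C (period 2, group 14) vs Li (period 2, group 1): the stated order agrees with the simple trend.
The exception is (B): adding an electron to P's half-filled 3p³ is unfavourable, so Si (3p²) has the more exothermic EA.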